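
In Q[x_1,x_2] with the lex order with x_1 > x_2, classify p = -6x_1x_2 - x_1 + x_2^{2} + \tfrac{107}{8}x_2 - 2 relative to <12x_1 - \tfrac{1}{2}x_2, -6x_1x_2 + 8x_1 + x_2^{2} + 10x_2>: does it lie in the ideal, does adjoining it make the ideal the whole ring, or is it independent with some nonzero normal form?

First compute the reduced Gröbner basis of I by Buchberger's algorithm.
f_1 = 12x_1 - \tfrac{1}{2}x_2, LT = x_1.
f_2 = -6x_1x_2 + 8x_1 + x_2^{2} + 10x_2, LT = x_1x_2.

S(f_1,f_2): lcm = x_1x_2. S = \tfrac{4}{3}x_1 + \tfrac{1}{8}x_2^{2} + \tfrac{5}{3}x_2.
  leading term x_1: subtract (\tfrac{1}{9})·f_1 from \tfrac{4}{3}x_1 + \tfrac{1}{8}x_2^{2} + \tfrac{5}{3}x_2 → \tfrac{1}{8}x_2^{2} + \tfrac{31}{18}x_2
  leading term x_2^{2}: no divisor's leading term divides it; move \tfrac{1}{8}x_2^{2} to the remainder.
  leading term x_2: no divisor's leading term divides it; move \tfrac{31}{18}x_2 to the remainder.
  remainder \tfrac{1}{8}x_2^{2} + \tfrac{31}{18}x_2 ≠ 0; add h_3 = \tfrac{1}{8}x_2^{2} + \tfrac{31}{18}x_2 to the basis.

The other S-polynomials (S(f_1,h_3), S(f_2,h_3)) all reduce to 0 modulo the current basis, so we have a Gröbner basis.
Inter-reduce: drop elements whose leading term is divisible by another's, tail-reduce, and make monic.
Reduced Gröbner basis: {x_1 - \tfrac{1}{24}x_2, x_2^{2} + \tfrac{124}{9}x_2}.
Label its elements g_1 = x_1 - \tfrac{1}{24}x_2, g_2 = x_2^{2} + \tfrac{124}{9}x_2.

Reduce p = -6x_1x_2 - x_1 + x_2^{2} + \tfrac{107}{8}x_2 - 2 modulo G:
  leading term x_1x_2: subtract (-6x_2)·g_1 from -6x_1x_2 - x_1 + x_2^{2} + \tfrac{107}{8}x_2 - 2 → -x_1 + \tfrac{3}{4}x_2^{2} + \tfrac{107}{8}x_2 - 2
  leading term x_1: subtract (-1)·g_1 from -x_1 + \tfrac{3}{4}x_2^{2} + \tfrac{107}{8}x_2 - 2 → \tfrac{3}{4}x_2^{2} + \tfrac{40}{3}x_2 - 2
  leading term x_2^{2}: subtract (\tfrac{3}{4})·g_2 from \tfrac{3}{4}x_2^{2} + \tfrac{40}{3}x_2 - 2 → 3x_2 - 2
  leading term x_2: no divisor's leading term divides it; move 3x_2 to the remainder.
  leading term 1: no divisor's leading term divides it; move -2 to the remainder.
  normal form = 3x_2 - 2.
The normal form is nonzero, so p ∉ I. Since p minus its normal form lies in I, I + (p) = I + (r) where r = 3x_2 - 2; decide whether this ideal is the whole ring.
Run Buchberger on G together with r (pairs among the g_i already reduce to 0 since G is a Gröbner basis):
g_1 = x_1 - \tfrac{1}{24}x_2, LT = x_1.
g_2 = x_2^{2} + \tfrac{124}{9}x_2, LT = x_2^{2}.
r = 3x_2 - 2, LT = x_2.

S(g_2,r): lcm = x_2^{2}. S = \tfrac{130}{9}x_2.
  leading term x_2: subtract (\tfrac{130}{27})·r from \tfrac{130}{9}x_2 → \tfrac{260}{27}
  leading term 1: no divisor's leading term divides it; move \tfrac{260}{27} to the remainder.
  remainder \tfrac{260}{27} ≠ 0; add m_4 = \tfrac{260}{27} to the basis.

The other S-polynomials (S(g_1,g_2), S(g_1,r), S(g_1,m_4), S(g_2,m_4), S(r,m_4)) all reduce to 0 modulo the current basis, so we have a Gröbner basis.
Inter-reduce: drop elements whose leading term is divisible by another's, tail-reduce, and make monic.
Reduced Gröbner basis: {1}.
The reduced Gröbner basis of I + (p) is {1}: the ideal is the whole ring, so the enlarged system has no common solution — adjoining p is inconsistent.

Adjoining -6x_1x_2 - x_1 + x_2^{2} + \tfrac{107}{8}x_2 - 2 makes the ideal the whole ring: the system is inconsistent.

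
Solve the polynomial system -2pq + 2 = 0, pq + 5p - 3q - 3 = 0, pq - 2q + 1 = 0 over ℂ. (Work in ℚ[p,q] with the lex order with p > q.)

{(1, 1)}

Compute a lex Gröbner basis by Buchberger's algorithm.
f_1 = -2pq + 2, LT = pq.
f_2 = pq + 5p - 3q - 3, LT = pq.
f_3 = pq - 2q + 1, LT = pq.

S(f_1,f_2): lcm = pq. S = -5p + 3q + 2.
  leading term p: no divisor's leading term divides it; move -5p to the remainder.
  leading term q: no divisor's leading term divides it; move 3q to the remainder.
  leading term 1: no divisor's leading term divides it; move 2 to the remainder.
  remainder -5p + 3q + 2 ≠ 0; add h_4 = -5p + 3q + 2 to the basis.

S(f_1,f_3): lcm = pq. S = 2q - 2.
  leading term q: no divisor's leading term divides it; move 2q to the remainder.
  leading term 1: no divisor's leading term divides it; move -2 to the remainder.
  remainder 2q - 2 ≠ 0; add h_5 = 2q - 2 to the basis.

The other S-polynomials (S(f_2,f_3), S(f_1,h_4), S(f_2,h_4), S(f_3,h_4), S(f_1,h_5), S(f_2,h_5), S(f_3,h_5), S(h_4,h_5)) all reduce to 0 modulo the current basis, so we have a Gröbner basis.
Inter-reduce: drop elements whose leading term is divisible by another's, tail-reduce, and make monic.
Reduced Gröbner basis: {p - 1, q - 1}.

The lex basis is triangular: the last element involves only q. Solving q - 1 = 0 gives q ∈ {1}; substituting each value into the earlier elements determines the remaining variables.
  q = 1: the earlier basis element becomes p - 1 = 0, giving p = 1 — point (1, 1).
Check: every point annihilates each of the original generators.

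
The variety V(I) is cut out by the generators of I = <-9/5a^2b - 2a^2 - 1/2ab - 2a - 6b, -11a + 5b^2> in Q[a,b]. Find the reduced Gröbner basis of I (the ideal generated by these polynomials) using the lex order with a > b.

f_1 = -9/5a^2b - 2a^2 - 1/2ab - 2a - 6b, LT = a^2b.
f_2 = -11a + 5b^2, LT = a.

S(f_1,f_2): lcm = a^2b. S = 10/9a^2 + 5/11ab^3 + 5/18ab + 10/9a + 10/3b.
  leading term a^2: subtract (-10/99a)·f_2 from 10/9a^2 + 5/11ab^3 + 5/18ab + 10/9a + 10/3b → 5/11ab^3 + 50/99ab^2 + 5/18ab + 10/9a + 10/3b
  leading term ab^3: subtract (-5/121b^3)·f_2 from 5/11ab^3 + 50/99ab^2 + 5/18ab + 10/9a + 10/3b → 50/99ab^2 + 5/18ab + 10/9a + 25/121b^5 + 10/3b
  leading term ab^2: subtract (-50/1089b^2)·f_2 from 50/99ab^2 + 5/18ab + 10/9a + 25/121b^5 + 10/3b → 5/18ab + 10/9a + 25/121b^5 + 250/1089b^4 + 10/3b
  leading term ab: subtract (-5/198b)·f_2 from 5/18ab + 10/9a + 25/121b^5 + 250/1089b^4 + 10/3b → 10/9a + 25/121b^5 + 250/1089b^4 + 25/198b^3 + 10/3b
  leading term a: subtract (-10/99)·f_2 from 10/9a + 25/121b^5 + 250/1089b^4 + 25/198b^3 + 10/3b → 25/121b^5 + 250/1089b^4 + 25/198b^3 + 50/99b^2 + 10/3b
  leading term b^5: no divisor's leading term divides it; move 25/121b^5 to the remainder.
  leading term b^4: no divisor's leading term divides it; move 250/1089b^4 to the remainder.
  leading term b^3: no divisor's leading term divides it; move 25/198b^3 to the remainder.
  leading term b^2: no divisor's leading term divides it; move 50/99b^2 to the remainder.
  leading term b: no divisor's leading term divides it; move 10/3b to the remainder.
  remainder 25/121b^5 + 250/1089b^4 + 25/198b^3 + 50/99b^2 + 10/3b ≠ 0; add g_3 = 25/121b^5 + 250/1089b^4 + 25/198b^3 + 50/99b^2 + 10/3b to the basis.

The other S-polynomials (S(f_1,g_3), S(f_2,g_3)) all reduce to 0 modulo the current basis, so we have a Gröbner basis.
Inter-reduce: drop elements whose leading term is divisible by another's, tail-reduce, and make monic.

G = {a - 5/11b^2, b^5 + 10/9b^4 + 11/18b^3 + 22/9b^2 + 242/15b}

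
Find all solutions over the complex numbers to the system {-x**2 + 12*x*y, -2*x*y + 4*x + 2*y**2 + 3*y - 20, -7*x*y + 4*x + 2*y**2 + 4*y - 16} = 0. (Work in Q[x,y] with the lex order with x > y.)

Compute a lex Gröbner basis by Buchberger's algorithm.
f_1 = -x**2 + 12*x*y, LT = x**2.
f_2 = -2*x*y + 4*x + 2*y**2 + 3*y - 20, LT = x*y.
f_3 = -7*x*y + 4*x + 2*y**2 + 4*y - 16, LT = x*y.

S(f_1,f_2): lcm = x**2*y. S = 2*x**2 - 11*x*y**2 + 3/2*x*y - 10*x.
  leading term x**2: subtract (-2)·f_1 from 2*x**2 - 11*x*y**2 + 3/2*x*y - 10*x → -11*x*y**2 + 51/2*x*y - 10*x
  leading term x*y**2: subtract (11/2*y)·f_2 from -11*x*y**2 + 51/2*x*y - 10*x → 7/2*x*y - 10*x - 11*y**3 - 33/2*y**2 + 110*y
  leading term x*y: subtract (-7/4)·f_2 from 7/2*x*y - 10*x - 11*y**3 - 33/2*y**2 + 110*y → -3*x - 11*y**3 - 13*y**2 + 461/4*y - 35
  leading term x: no divisor's leading term divides it; move -3*x to the remainder.
  leading term y**3: no divisor's leading term divides it; move -11*y**3 to the remainder.
  leading term y**2: no divisor's leading term divides it; move -13*y**2 to the remainder.
  leading term y: no divisor's leading term divides it; move 461/4*y to the remainder.
  leading term 1: no divisor's leading term divides it; move -35 to the remainder.
  remainder -3*x - 11*y**3 - 13*y**2 + 461/4*y - 35 ≠ 0; add h_4 = -3*x - 11*y**3 - 13*y**2 + 461/4*y - 35 to the basis.

S(f_1,f_3): lcm = x**2*y. S = 4/7*x**2 - 82/7*x*y**2 + 4/7*x*y - 16/7*x.
  leading term x**2: subtract (-4/7)·f_1 from 4/7*x**2 - 82/7*x*y**2 + 4/7*x*y - 16/7*x → -82/7*x*y**2 + 52/7*x*y - 16/7*x
  leading term x*y**2: subtract (41/7*y)·f_2 from -82/7*x*y**2 + 52/7*x*y - 16/7*x → -16*x*y - 16/7*x - 82/7*y**3 - 123/7*y**2 + 820/7*y
  leading term x*y: subtract (8)·f_2 from -16*x*y - 16/7*x - 82/7*y**3 - 123/7*y**2 + 820/7*y → -240/7*x - 82/7*y**3 - 235/7*y**2 + 652/7*y + 160
  leading term x: subtract (80/7)·h_4 from -240/7*x - 82/7*y**3 - 235/7*y**2 + 652/7*y + 160 → 114*y**3 + 115*y**2 - 1224*y + 560
  leading term y**3: no divisor's leading term divides it; move 114*y**3 to the remainder.
  leading term y**2: no divisor's leading term divides it; move 115*y**2 to the remainder.
  leading term y: no divisor's leading term divides it; move -1224*y to the remainder.
  leading term 1: no divisor's leading term divides it; move 560 to the remainder.
  remainder 114*y**3 + 115*y**2 - 1224*y + 560 ≠ 0; add h_5 = 114*y**3 + 115*y**2 - 1224*y + 560 to the basis.

S(f_2,f_3): lcm = x*y. S = -10/7*x - 5/7*y**2 - 13/14*y + 54/7.
  leading term x: subtract (10/21)·h_4 from -10/7*x - 5/7*y**2 - 13/14*y + 54/7 → 110/21*y**3 + 115/21*y**2 - 1172/21*y + 512/21
  leading term y**3: subtract (55/1197)·h_5 from 110/21*y**3 + 115/21*y**2 - 1172/21*y + 512/21 → 230/1197*y**2 + 172/399*y - 1616/1197
  leading term y**2: no divisor's leading term divides it; move 230/1197*y**2 to the remainder.
  leading term y: no divisor's leading term divides it; move 172/399*y to the remainder.
  leading term 1: no divisor's leading term divides it; move -1616/1197 to the remainder.
  remainder 230/1197*y**2 + 172/399*y - 1616/1197 ≠ 0; add h_6 = 230/1197*y**2 + 172/399*y - 1616/1197 to the basis.

S(f_1,h_4): lcm = x**2. S = -11/3*x*y**3 - 13/3*x*y**2 + 317/12*x*y - 35/3*x.
  leading term x*y**3: subtract (11/6*y**2)·f_2 from -11/3*x*y**3 - 13/3*x*y**2 + 317/12*x*y - 35/3*x → -35/3*x*y**2 + 317/12*x*y - 35/3*x - 11/3*y**4 - 11/2*y**3 + 110/3*y**2
  leading term x*y**2: subtract (35/6*y)·f_2 from -35/3*x*y**2 + 317/12*x*y - 35/3*x - 11/3*y**4 - 11/2*y**3 + 110/3*y**2 → 37/12*x*y - 35/3*x - 11/3*y**4 - 103/6*y**3 + 115/6*y**2 + 350/3*y
  leading term x*y: subtract (-37/24)·f_2 from 37/12*x*y - 35/3*x - 11/3*y**4 - 103/6*y**3 + 115/6*y**2 + 350/3*y → -11/2*x - 11/3*y**4 - 103/6*y**3 + 89/4*y**2 + 2911/24*y - 185/6
  leading term x: subtract (11/6)·h_4 from -11/2*x - 11/3*y**4 - 103/6*y**3 + 89/4*y**2 + 2911/24*y - 185/6 → -11/3*y**4 + 3*y**3 + 553/12*y**2 - 90*y + 100/3
  leading term y**4: subtract (-11/342*y)·h_5 from -11/3*y**4 + 3*y**3 + 553/12*y**2 - 90*y + 100/3 → 2291/342*y**3 + 1531/228*y**2 - 12310/171*y + 100/3
  leading term y**3: subtract (2291/38988)·h_5 from 2291/342*y**3 + 1531/228*y**2 - 12310/171*y + 100/3 → -416/9747*y**2 - 208/3249*y + 4160/9747
  leading term y**2: subtract (-1456/6555)·h_6 from -416/9747*y**2 - 208/3249*y + 4160/9747 → 208/6555*y + 832/6555
  leading term y: no divisor's leading term divides it; move 208/6555*y to the remainder.
  leading term 1: no divisor's leading term divides it; move 832/6555 to the remainder.
  remainder 208/6555*y + 832/6555 ≠ 0; add h_7 = 208/6555*y + 832/6555 to the basis.

The other S-polynomials (S(f_2,h_4), S(f_3,h_4), S(f_1,h_5), S(f_2,h_5), S(f_3,h_5), S(h_4,h_5), S(f_1,h_6), S(f_2,h_6), S(f_3,h_6), S(h_4,h_6), S(h_5,h_6), S(f_1,h_7), S(f_2,h_7), S(f_3,h_7), S(h_4,h_7), S(h_5,h_7), S(h_6,h_7)) all reduce to 0 modulo the current basis, so we have a Gröbner basis.
Inter-reduce: drop elements whose leading term is divisible by another's, tail-reduce, and make monic.
Reduced Gröbner basis: {x, y + 4}.

Elimination: the polynomial y + 4 lies in the elimination ideal for y, so y ∈ {-4}. For each such y, the remaining basis elements (now univariate) give the rest of the solution.
  y = -4: the earlier basis element becomes x = 0, giving x = 0 — point (0, -4).
Substituting each solution back into the original system confirms all equations vanish.
A lex Gröbner basis triangularizes the system, enabling back-substitution.

{(0, -4)}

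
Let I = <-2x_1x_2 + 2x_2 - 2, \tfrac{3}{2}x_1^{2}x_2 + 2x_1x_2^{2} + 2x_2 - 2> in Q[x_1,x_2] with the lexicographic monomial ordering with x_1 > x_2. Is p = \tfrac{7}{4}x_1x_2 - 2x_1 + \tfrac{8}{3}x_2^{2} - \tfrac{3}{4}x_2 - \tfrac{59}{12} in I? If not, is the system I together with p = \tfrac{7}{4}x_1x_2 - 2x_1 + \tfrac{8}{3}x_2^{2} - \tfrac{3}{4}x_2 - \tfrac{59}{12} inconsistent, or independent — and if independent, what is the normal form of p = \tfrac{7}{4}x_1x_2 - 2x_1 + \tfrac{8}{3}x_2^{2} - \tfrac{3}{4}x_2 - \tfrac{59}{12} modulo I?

First compute the reduced Gröbner basis of I by Buchberger's algorithm.
f_1 = -2x_1x_2 + 2x_2 - 2, LT = x_1x_2.
f_2 = \tfrac{3}{2}x_1^{2}x_2 + 2x_1x_2^{2} + 2x_2 - 2, LT = x_1^{2}x_2.

S(f_1,f_2): lcm = x_1^{2}x_2. S = -\tfrac{4}{3}x_1x_2^{2} - x_1x_2 + x_1 - \tfrac{4}{3}x_2 + \tfrac{4}{3}.
  reduce S modulo (f_1, f_2):
  remainder x_1 - \tfrac{4}{3}x_2^{2} - x_2 + \tfrac{7}{3} ≠ 0; add h_3 = x_1 - \tfrac{4}{3}x_2^{2} - x_2 + \tfrac{7}{3} to the basis.

S(f_1,h_3): lcm = x_1x_2. S = \tfrac{4}{3}x_2^{3} + x_2^{2} - \tfrac{10}{3}x_2 + 1.
  reduce S modulo (f_1, f_2, h_3):
  remainder \tfrac{4}{3}x_2^{3} + x_2^{2} - \tfrac{10}{3}x_2 + 1 ≠ 0; add h_4 = \tfrac{4}{3}x_2^{3} + x_2^{2} - \tfrac{10}{3}x_2 + 1 to the basis.

The other S-polynomials (S(f_2,h_3), S(f_1,h_4), S(f_2,h_4), S(h_3,h_4)) all reduce to 0 modulo the current basis, so we have a Gröbner basis.
Inter-reduce: drop elements whose leading term is divisible by another's, tail-reduce, and make monic.
Reduced Gröbner basis: {x_1 - \tfrac{4}{3}x_2^{2} - x_2 + \tfrac{7}{3}, x_2^{3} + \tfrac{3}{4}x_2^{2} - \tfrac{5}{2}x_2 + \tfrac{3}{4}}.
Label its elements g_1 = x_1 - \tfrac{4}{3}x_2^{2} - x_2 + \tfrac{7}{3}, g_2 = x_2^{3} + \tfrac{3}{4}x_2^{2} - \tfrac{5}{2}x_2 + \tfrac{3}{4}.

Reduce p = \tfrac{7}{4}x_1x_2 - 2x_1 + \tfrac{8}{3}x_2^{2} - \tfrac{3}{4}x_2 - \tfrac{59}{12} modulo G:
  leading term x_1x_2: subtract (\tfrac{7}{4}x_2)·g_1 from \tfrac{7}{4}x_1x_2 - 2x_1 + \tfrac{8}{3}x_2^{2} - \tfrac{3}{4}x_2 - \tfrac{59}{12} → -2x_1 + \tfrac{7}{3}x_2^{3} + \tfrac{53}{12}x_2^{2} - \tfrac{29}{6}x_2 - \tfrac{59}{12}
  leading term x_1: subtract (-2)·g_1 from -2x_1 + \tfrac{7}{3}x_2^{3} + \tfrac{53}{12}x_2^{2} - \tfrac{29}{6}x_2 - \tfrac{59}{12} → \tfrac{7}{3}x_2^{3} + \tfrac{7}{4}x_2^{2} - \tfrac{41}{6}x_2 - \tfrac{1}{4}
  leading term x_2^{3}: subtract (\tfrac{7}{3})·g_2 from \tfrac{7}{3}x_2^{3} + \tfrac{7}{4}x_2^{2} - \tfrac{41}{6}x_2 - \tfrac{1}{4} → -x_2 - 2
  leading term x_2: no divisor's leading term divides it; move -x_2 to the remainder.
  leading term 1: no divisor's leading term divides it; move -2 to the remainder.
  normal form = -x_2 - 2.
The normal form is nonzero, so p ∉ I. Since p minus its normal form lies in I, I + (p) = I + (r) where r = -x_2 - 2; decide whether this ideal is the whole ring.
Run Buchberger on G together with r (pairs among the g_i already reduce to 0 since G is a Gröbner basis):
g_1 = x_1 - \tfrac{4}{3}x_2^{2} - x_2 + \tfrac{7}{3}, LT = x_1.
g_2 = x_2^{3} + \tfrac{3}{4}x_2^{2} - \tfrac{5}{2}x_2 + \tfrac{3}{4}, LT = x_2^{3}.
r = -x_2 - 2, LT = x_2.

S(g_2,r): lcm = x_2^{3}. S = -\tfrac{5}{4}x_2^{2} - \tfrac{5}{2}x_2 + \tfrac{3}{4}.
  reduce S modulo (g_1, g_2, r):
  remainder \tfrac{3}{4} ≠ 0; add m_4 = \tfrac{3}{4} to the basis.

The other S-polynomials (S(g_1,g_2), S(g_1,r), S(g_1,m_4), S(g_2,m_4), S(r,m_4)) all reduce to 0 modulo the current basis, so we have a Gröbner basis.
Inter-reduce: drop elements whose leading term is divisible by another's, tail-reduce, and make monic.
Reduced Gröbner basis: {1}.
The reduced Gröbner basis of I + (p) is {1}: the ideal is the whole ring, so the enlarged system has no common solution — adjoining p is inconsistent.

Adjoining \tfrac{7}{4}x_1x_2 - 2x_1 + \tfrac{8}{3}x_2^{2} - \tfrac{3}{4}x_2 - \tfrac{59}{12} makes the ideal the whole ring: the system is inconsistent.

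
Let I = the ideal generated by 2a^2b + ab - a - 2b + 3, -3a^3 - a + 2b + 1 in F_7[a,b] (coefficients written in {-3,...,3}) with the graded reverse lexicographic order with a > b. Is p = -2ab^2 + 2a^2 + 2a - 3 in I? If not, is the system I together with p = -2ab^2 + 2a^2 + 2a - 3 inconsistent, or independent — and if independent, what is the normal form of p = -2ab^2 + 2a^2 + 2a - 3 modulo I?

First compute the reduced Gröbner basis of I by Buchberger's algorithm.
f_1 = 2a^2b + ab - a - 2b + 3, LT = a^2b.
f_2 = -3a^3 - a + 2b + 1, LT = a^3.

S(f_1,f_2): lcm = a^3b. S = -3a^2b + 3a^2 + ab + 3b^2 - 2a - 2b.
  leading term a^2b: subtract (2)·f_1 from -3a^2b + 3a^2 + ab + 3b^2 - 2a - 2b → 3a^2 - ab + 3b^2 + 2b + 1
  leading term a^2: no divisor's leading term divides it; move 3a^2 to the remainder.
  leading term ab: no divisor's leading term divides it; move -ab to the remainder.
  leading term b^2: no divisor's leading term divides it; move 3b^2 to the remainder.
  leading term b: no divisor's leading term divides it; move 2b to the remainder.
  leading term 1: no divisor's leading term divides it; move 1 to the remainder.
  remainder 3a^2 - ab + 3b^2 + 2b + 1 ≠ 0; add h_3 = 3a^2 - ab + 3b^2 + 2b + 1 to the basis.

S(f_1,h_3): lcm = a^2b. S = -2ab^2 - b^3 - 3ab - 3b^2 + 3a + b - 2.
  leading term ab^2: no divisor's leading term divides it; move -2ab^2 to the remainder.
  leading term b^3: no divisor's leading term divides it; move -b^3 to the remainder.
  leading term ab: no divisor's leading term divides it; move -3ab to the remainder.
  leading term b^2: no divisor's leading term divides it; move -3b^2 to the remainder.
  leading term a: no divisor's leading term divides it; move 3a to the remainder.
  leading term b: no divisor's leading term divides it; move b to the remainder.
  leading term 1: no divisor's leading term divides it; move -2 to the remainder.
  remainder -2ab^2 - b^3 - 3ab - 3b^2 + 3a + b - 2 ≠ 0; add h_4 = -2ab^2 - b^3 - 3ab - 3b^2 + 3a + b - 2 to the basis.

S(f_2,h_3): lcm = a^3. S = -2a^2b - ab^2 - 3ab - 3b + 2.
  leading term a^2b: subtract (-1)·f_1 from -2a^2b - ab^2 - 3ab - 3b + 2 → -ab^2 - 2ab - a + 2b - 2
  leading term ab^2: subtract (-3)·h_4 from -ab^2 - 2ab - a + 2b - 2 → -3b^3 + 3ab - 2b^2 + a - 2b - 1
  leading term b^3: no divisor's leading term divides it; move -3b^3 to the remainder.
  leading term ab: no divisor's leading term divides it; move 3ab to the remainder.
  leading term b^2: no divisor's leading term divides it; move -2b^2 to the remainder.
  leading term a: no divisor's leading term divides it; move a to the remainder.
  leading term b: no divisor's leading term divides it; move -2b to the remainder.
  leading term 1: no divisor's leading term divides it; move -1 to the remainder.
  remainder -3b^3 + 3ab - 2b^2 + a - 2b - 1 ≠ 0; add h_5 = -3b^3 + 3ab - 2b^2 + a - 2b - 1 to the basis.

The other S-polynomials (S(f_1,h_4), S(f_2,h_4), S(h_3,h_4), S(f_1,h_5), S(f_2,h_5), S(h_3,h_5), S(h_4,h_5)) all reduce to 0 modulo the current basis, so we have a Gröbner basis.
Inter-reduce: drop elements whose leading term is divisible by another's, tail-reduce, and make monic.
Reduced Gröbner basis: {ab^2 + 2ab + a - 2b + 2, b^3 - ab + 3b^2 + 2a + 3b - 2, a^2 + 2ab + b^2 + 3b - 2}.
Label its elements g_1 = ab^2 + 2ab + a - 2b + 2, g_2 = b^3 - ab + 3b^2 + 2a + 3b - 2, g_3 = a^2 + 2ab + b^2 + 3b - 2.

Reduce p = -2ab^2 + 2a^2 + 2a - 3 modulo G:
  leading term ab^2: subtract (-2)·g_1 from -2ab^2 + 2a^2 + 2a - 3 → 2a^2 - 3ab - 3a + 3b + 1
  leading term a^2: subtract (2)·g_3 from 2a^2 - 3ab - 3a + 3b + 1 → -2b^2 - 3a - 3b - 2
  leading term b^2: no divisor's leading term divides it; move -2b^2 to the remainder.
  leading term a: no divisor's leading term divides it; move -3a to the remainder.
  leading term b: no divisor's leading term divides it; move -3b to the remainder.
  leading term 1: no divisor's leading term divides it; move -2 to the remainder.
  normal form = -2b^2 - 3a - 3b - 2.
The normal form is nonzero, so p ∉ I. Since p minus its normal form lies in I, I + (p) = I + (r) where r = -2b^2 - 3a - 3b - 2; decide whether this ideal is the whole ring.
Run Buchberger on G together with r (pairs among the g_i already reduce to 0 since G is a Gröbner basis):
g_1 = ab^2 + 2ab + a - 2b + 2, LT = ab^2.
g_2 = b^3 - ab + 3b^2 + 2a + 3b - 2, LT = b^3.
g_3 = a^2 + 2ab + b^2 + 3b - 2, LT = a^2.
r = -2b^2 - 3a - 3b - 2, LT = b^2.

S(g_1,r): lcm = ab^2. S = 2a^2 - 3ab - 2b + 2.
  leading term a^2: subtract (2)·g_3 from 2a^2 - 3ab - 2b + 2 → -2b^2 - b - 1
  leading term b^2: subtract (1)·r from -2b^2 - b - 1 → 3a + 2b + 1
  leading term a: no divisor's leading term divides it; move 3a to the remainder.
  leading term b: no divisor's leading term divides it; move 2b to the remainder.
  leading term 1: no divisor's leading term divides it; move 1 to the remainder.
  remainder 3a + 2b + 1 ≠ 0; add m_5 = 3a + 2b + 1 to the basis.

S(g_2,r): lcm = b^3. S = ab - 2b^2 + 2a + 2b - 2.
  leading term ab: subtract (-2b)·m_5 from ab - 2b^2 + 2a + 2b - 2 → 2b^2 + 2a - 3b - 2
  leading term b^2: subtract (-1)·r from 2b^2 + 2a - 3b - 2 → -a + b + 3
  leading term a: subtract (2)·m_5 from -a + b + 3 → -3b + 1
  leading term b: no divisor's leading term divides it; move -3b to the remainder.
  leading term 1: no divisor's leading term divides it; move 1 to the remainder.
  remainder -3b + 1 ≠ 0; add m_6 = -3b + 1 to the basis.

The other S-polynomials (S(g_1,g_2), S(g_1,g_3), S(g_2,g_3), S(g_3,r), S(g_1,m_5), S(g_2,m_5), S(g_3,m_5), S(r,m_5), S(g_1,m_6), S(g_2,m_6), S(g_3,m_6), S(r,m_6), S(m_5,m_6)) all reduce to 0 modulo the current basis, so we have a Gröbner basis.
Inter-reduce: drop elements whose leading term is divisible by another's, tail-reduce, and make monic.
Reduced Gröbner basis: {a - 1, b + 2}.
The reduced Gröbner basis of I + (p) is {a - 1, b + 2} ≠ {1}, a proper ideal, so the enlarged system stays consistent: p is independent of I, with normal form -2b^2 - 3a - 3b - 2.

-2ab^2 + 2a^2 + 2a - 3 is independent of I; its normal form modulo I is -2b^2 - 3a - 3b - 2.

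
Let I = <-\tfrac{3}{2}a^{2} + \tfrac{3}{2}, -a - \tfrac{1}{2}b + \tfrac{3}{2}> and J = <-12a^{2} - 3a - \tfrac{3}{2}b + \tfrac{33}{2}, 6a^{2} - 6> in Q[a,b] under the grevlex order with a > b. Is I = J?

Yes, the ideals are equal.

Since reduced Gröbner bases are canonical representatives of ideals under a given ordering, it suffices to compute and compare them.
Buchberger on the first generating set:
f_1 = -\tfrac{3}{2}a^{2} + \tfrac{3}{2}, LT = a^{2}.
f_2 = -a - \tfrac{1}{2}b + \tfrac{3}{2}, LT = a.

S(f_1,f_2): lcm = a^{2}. S = -\tfrac{1}{2}ab + \tfrac{3}{2}a - 1.
  leading term ab: subtract (\tfrac{1}{2}b)·f_2 from -\tfrac{1}{2}ab + \tfrac{3}{2}a - 1 → \tfrac{1}{4}b^{2} + \tfrac{3}{2}a - \tfrac{3}{4}b - 1
  leading term b^{2}: no divisor's leading term divides it; move \tfrac{1}{4}b^{2} to the remainder.
  leading term a: subtract (-\tfrac{3}{2})·f_2 from \tfrac{3}{2}a - \tfrac{3}{4}b - 1 → -\tfrac{3}{2}b + \tfrac{5}{4}
  leading term b: no divisor's leading term divides it; move -\tfrac{3}{2}b to the remainder.
  leading term 1: no divisor's leading term divides it; move \tfrac{5}{4} to the remainder.
  remainder \tfrac{1}{4}b^{2} - \tfrac{3}{2}b + \tfrac{5}{4} ≠ 0; add g_3 = \tfrac{1}{4}b^{2} - \tfrac{3}{2}b + \tfrac{5}{4} to the basis.

The other S-polynomials (S(f_1,g_3), S(f_2,g_3)) all reduce to 0 modulo the current basis, so we have a Gröbner basis.
Inter-reduce: drop elements whose leading term is divisible by another's, tail-reduce, and make monic.
Reduced Gröbner basis: {b^{2} - 6b + 5, a + \tfrac{1}{2}b - \tfrac{3}{2}}.

Buchberger on the second generating set:
h_1 = -12a^{2} - 3a - \tfrac{3}{2}b + \tfrac{33}{2}, LT = a^{2}.
h_2 = 6a^{2} - 6, LT = a^{2}.

S(h_1,h_2): lcm = a^{2}. S = \tfrac{1}{4}a + \tfrac{1}{8}b - \tfrac{3}{8}.
  leading term a: no divisor's leading term divides it; move \tfrac{1}{4}a to the remainder.
  leading term b: no divisor's leading term divides it; move \tfrac{1}{8}b to the remainder.
  leading term 1: no divisor's leading term divides it; move -\tfrac{3}{8} to the remainder.
  remainder \tfrac{1}{4}a + \tfrac{1}{8}b - \tfrac{3}{8} ≠ 0; add k_3 = \tfrac{1}{4}a + \tfrac{1}{8}b - \tfrac{3}{8} to the basis.

S(h_1,k_3): lcm = a^{2}. S = -\tfrac{1}{2}ab + \tfrac{7}{4}a + \tfrac{1}{8}b - \tfrac{11}{8}.
  leading term ab: subtract (-2b)·k_3 from -\tfrac{1}{2}ab + \tfrac{7}{4}a + \tfrac{1}{8}b - \tfrac{11}{8} → \tfrac{1}{4}b^{2} + \tfrac{7}{4}a - \tfrac{5}{8}b - \tfrac{11}{8}
  leading term b^{2}: no divisor's leading term divides it; move \tfrac{1}{4}b^{2} to the remainder.
  leading term a: subtract (7)·k_3 from \tfrac{7}{4}a - \tfrac{5}{8}b - \tfrac{11}{8} → -\tfrac{3}{2}b + \tfrac{5}{4}
  leading term b: no divisor's leading term divides it; move -\tfrac{3}{2}b to the remainder.
  leading term 1: no divisor's leading term divides it; move \tfrac{5}{4} to the remainder.
  remainder \tfrac{1}{4}b^{2} - \tfrac{3}{2}b + \tfrac{5}{4} ≠ 0; add k_4 = \tfrac{1}{4}b^{2} - \tfrac{3}{2}b + \tfrac{5}{4} to the basis.

The other S-polynomials (S(h_2,k_3), S(h_1,k_4), S(h_2,k_4), S(k_3,k_4)) all reduce to 0 modulo the current basis, so we have a Gröbner basis.
Inter-reduce: drop elements whose leading term is divisible by another's, tail-reduce, and make monic.
Reduced Gröbner basis: {b^{2} - 6b + 5, a + \tfrac{1}{2}b - \tfrac{3}{2}}.

The two bases agree; hence the ideals are identical.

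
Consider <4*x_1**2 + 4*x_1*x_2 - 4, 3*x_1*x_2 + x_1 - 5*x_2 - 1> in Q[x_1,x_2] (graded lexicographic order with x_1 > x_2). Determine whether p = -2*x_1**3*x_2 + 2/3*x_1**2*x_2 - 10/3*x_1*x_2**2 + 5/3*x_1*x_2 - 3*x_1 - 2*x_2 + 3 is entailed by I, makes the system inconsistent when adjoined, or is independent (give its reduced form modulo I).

-2*x_1**3*x_2 + 2/3*x_1**2*x_2 - 10/3*x_1*x_2**2 + 5/3*x_1*x_2 - 3*x_1 - 2*x_2 + 3 is independent of I; its normal form modulo I is -28/9*x_1 - 13/9*x_2 + 28/9.

First compute the reduced Gröbner basis of I by Buchberger's algorithm.
f_1 = 4*x_1**2 + 4*x_1*x_2 - 4, LT = x_1**2.
f_2 = 3*x_1*x_2 + x_1 - 5*x_2 - 1, LT = x_1*x_2.

S(f_1,f_2): lcm = x_1**2*x_2. S = x_1*x_2**2 - 1/3*x_1**2 + 5/3*x_1*x_2 + 1/3*x_1 - x_2.
  leading term x_1*x_2**2: subtract (1/3*x_2)·f_2 from x_1*x_2**2 - 1/3*x_1**2 + 5/3*x_1*x_2 + 1/3*x_1 - x_2 → -1/3*x_1**2 + 4/3*x_1*x_2 + 5/3*x_2**2 + 1/3*x_1 - 2/3*x_2
  leading term x_1**2: subtract (-1/12)·f_1 from -1/3*x_1**2 + 4/3*x_1*x_2 + 5/3*x_2**2 + 1/3*x_1 - 2/3*x_2 → 5/3*x_1*x_2 + 5/3*x_2**2 + 1/3*x_1 - 2/3*x_2 - 1/3
  leading term x_1*x_2: subtract (5/9)·f_2 from 5/3*x_1*x_2 + 5/3*x_2**2 + 1/3*x_1 - 2/3*x_2 - 1/3 → 5/3*x_2**2 - 2/9*x_1 + 19/9*x_2 + 2/9
  leading term x_2**2: no divisor's leading term divides it; move 5/3*x_2**2 to the remainder.
  leading term x_1: no divisor's leading term divides it; move -2/9*x_1 to the remainder.
  leading term x_2: no divisor's leading term divides it; move 19/9*x_2 to the remainder.
  leading term 1: no divisor's leading term divides it; move 2/9 to the remainder.
  remainder 5/3*x_2**2 - 2/9*x_1 + 19/9*x_2 + 2/9 ≠ 0; add h_3 = 5/3*x_2**2 - 2/9*x_1 + 19/9*x_2 + 2/9 to the basis.

The other S-polynomials (S(f_1,h_3), S(f_2,h_3)) all reduce to 0 modulo the current basis, so we have a Gröbner basis.
Inter-reduce: drop elements whose leading term is divisible by another's, tail-reduce, and make monic.
Reduced Gröbner basis: {x_1**2 - 1/3*x_1 + 5/3*x_2 - 2/3, x_1*x_2 + 1/3*x_1 - 5/3*x_2 - 1/3, x_2**2 - 2/15*x_1 + 19/15*x_2 + 2/15}.
Label its elements g_1 = x_1**2 - 1/3*x_1 + 5/3*x_2 - 2/3, g_2 = x_1*x_2 + 1/3*x_1 - 5/3*x_2 - 1/3, g_3 = x_2**2 - 2/15*x_1 + 19/15*x_2 + 2/15.

Reduce p = -2*x_1**3*x_2 + 2/3*x_1**2*x_2 - 10/3*x_1*x_2**2 + 5/3*x_1*x_2 - 3*x_1 - 2*x_2 + 3 modulo G:
  leading term x_1**3*x_2: subtract (-2*x_1*x_2)·g_1 from -2*x_1**3*x_2 + 2/3*x_1**2*x_2 - 10/3*x_1*x_2**2 + 5/3*x_1*x_2 - 3*x_1 - 2*x_2 + 3 → 1/3*x_1*x_2 - 3*x_1 - 2*x_2 + 3
  leading term x_1*x_2: subtract (1/3)·g_2 from 1/3*x_1*x_2 - 3*x_1 - 2*x_2 + 3 → -28/9*x_1 - 13/9*x_2 + 28/9
  leading term x_1: no divisor's leading term divides it; move -28/9*x_1 to the remainder.
  leading term x_2: no divisor's leading term divides it; move -13/9*x_2 to the remainder.
  leading term 1: no divisor's leading term divides it; move 28/9 to the remainder.
  normal form = -28/9*x_1 - 13/9*x_2 + 28/9.
The normal form is nonzero, so p ∉ I. Since p minus its normal form lies in I, I + (p) = I + (r) where r = -28/9*x_1 - 13/9*x_2 + 28/9; decide whether this ideal is the whole ring.
Run Buchberger on G together with r (pairs among the g_i already reduce to 0 since G is a Gröbner basis):
g_1 = x_1**2 - 1/3*x_1 + 5/3*x_2 - 2/3, LT = x_1**2.
g_2 = x_1*x_2 + 1/3*x_1 - 5/3*x_2 - 1/3, LT = x_1*x_2.
g_3 = x_2**2 - 2/15*x_1 + 19/15*x_2 + 2/15, LT = x_2**2.
r = -28/9*x_1 - 13/9*x_2 + 28/9, LT = x_1.

S(g_1,r): lcm = x_1**2. S = -13/28*x_1*x_2 + 2/3*x_1 + 5/3*x_2 - 2/3.
  leading term x_1*x_2: subtract (-13/28)·g_2 from -13/28*x_1*x_2 + 2/3*x_1 + 5/3*x_2 - 2/3 → 23/28*x_1 + 25/28*x_2 - 23/28
  leading term x_1: subtract (-207/784)·r from 23/28*x_1 + 25/28*x_2 - 23/28 → 401/784*x_2
  leading term x_2: no divisor's leading term divides it; move 401/784*x_2 to the remainder.
  remainder 401/784*x_2 ≠ 0; add m_5 = 401/784*x_2 to the basis.

The other S-polynomials (S(g_1,g_2), S(g_1,g_3), S(g_2,g_3), S(g_2,r), S(g_3,r), S(g_1,m_5), S(g_2,m_5), S(g_3,m_5), S(r,m_5)) all reduce to 0 modulo the current basis, so we have a Gröbner basis.
Inter-reduce: drop elements whose leading term is divisible by another's, tail-reduce, and make monic.
Reduced Gröbner basis: {x_1 - 1, x_2}.
The reduced Gröbner basis of I + (p) is {x_1 - 1, x_2} ≠ {1}, a proper ideal, so the enlarged system stays consistent: p is independent of I, with normal form -28/9*x_1 - 13/9*x_2 + 28/9.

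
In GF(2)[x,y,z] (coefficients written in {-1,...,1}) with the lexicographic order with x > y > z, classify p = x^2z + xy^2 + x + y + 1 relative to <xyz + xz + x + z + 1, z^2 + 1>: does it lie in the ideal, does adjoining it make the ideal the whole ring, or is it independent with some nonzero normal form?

x^2z + xy^2 + x + y + 1 is independent of I; its normal form modulo I is x^2z + x + yz + 1.

First compute the reduced Gröbner basis of I by Buchberger's algorithm.
f_1 = xyz + xz + x + z + 1, LT = xyz.
f_2 = z^2 + 1, LT = z^2.

S(f_1,f_2): lcm = xyz^2. S = xy + xz^2 + xz + z^2 + z.
  leading term xy: no divisor's leading term divides it; move xy to the remainder.
  leading term xz^2: subtract (x)·f_2 from xz^2 + xz + z^2 + z → xz + x + z^2 + z
  leading term xz: no divisor's leading term divides it; move xz to the remainder.
  leading term x: no divisor's leading term divides it; move x to the remainder.
  leading term z^2: subtract (1)·f_2 from z^2 + z → z + 1
  leading term z: no divisor's leading term divides it; move z to the remainder.
  leading term 1: no divisor's leading term divides it; move 1 to the remainder.
  remainder xy + xz + x + z + 1 ≠ 0; add h_3 = xy + xz + x + z + 1 to the basis.

The other S-polynomials (S(f_1,h_3), S(f_2,h_3)) all reduce to 0 modulo the current basis, so we have a Gröbner basis.
Inter-reduce: drop elements whose leading term is divisible by another's, tail-reduce, and make monic.
Reduced Gröbner basis: {xy + xz + x + z + 1, z^2 + 1}.
Label its elements g_1 = xy + xz + x + z + 1, g_2 = z^2 + 1.

Reduce p = x^2z + xy^2 + x + y + 1 modulo G:
  leading term x^2z: no divisor's leading term divides it; move x^2z to the remainder.
  leading term xy^2: subtract (y)·g_1 from xy^2 + x + y + 1 → xyz + xy + x + yz + 1
  leading term xyz: subtract (z)·g_1 from xyz + xy + x + yz + 1 → xy + xz^2 + xz + x + yz + z^2 + z + 1
  leading term xy: subtract (1)·g_1 from xy + xz^2 + xz + x + yz + z^2 + z + 1 → xz^2 + yz + z^2
  leading term xz^2: subtract (x)·g_2 from xz^2 + yz + z^2 → x + yz + z^2
  leading term x: no divisor's leading term divides it; move x to the remainder.
  leading term yz: no divisor's leading term divides it; move yz to the remainder.
  leading term z^2: subtract (1)·g_2 from z^2 → 1
  leading term 1: no divisor's leading term divides it; move 1 to the remainder.
  normal form = x^2z + x + yz + 1.
The normal form is nonzero, so p ∉ I. Since p minus its normal form lies in I, I + (p) = I + (r) where r = x^2z + x + yz + 1; decide whether this ideal is the whole ring.
Run Buchberger on G together with r (pairs among the g_i already reduce to 0 since G is a Gröbner basis):
g_1 = xy + xz + x + z + 1, LT = xy.
g_2 = z^2 + 1, LT = z^2.
r = x^2z + x + yz + 1, LT = x^2z.

S(g_1,r): lcm = x^2yz. S = x^2z^2 + x^2z + xy + xz^2 + xz + y^2z + y.
  leading term x^2z^2: subtract (x^2)·g_2 from x^2z^2 + x^2z + xy + xz^2 + xz + y^2z + y → x^2z + x^2 + xy + xz^2 + xz + y^2z + y
  leading term x^2z: subtract (1)·r from x^2z + x^2 + xy + xz^2 + xz + y^2z + y → x^2 + xy + xz^2 + xz + x + y^2z + yz + y + 1
  leading term x^2: no divisor's leading term divides it; move x^2 to the remainder.
  leading term xy: subtract (1)·g_1 from xy + xz^2 + xz + x + y^2z + yz + y + 1 → xz^2 + y^2z + yz + y + z
  leading term xz^2: subtract (x)·g_2 from xz^2 + y^2z + yz + y + z → x + y^2z + yz + y + z
  leading term x: no divisor's leading term divides it; move x to the remainder.
  leading term y^2z: no divisor's leading term divides it; move y^2z to the remainder.
  leading term yz: no divisor's leading term divides it; move yz to the remainder.
  leading term y: no divisor's leading term divides it; move y to the remainder.
  leading term z: no divisor's leading term divides it; move z to the remainder.
  remainder x^2 + x + y^2z + yz + y + z ≠ 0; add m_4 = x^2 + x + y^2z + yz + y + z to the basis.

S(g_2,r): lcm = x^2z^2. S = x^2 + xz + yz^2 + z.
  leading term x^2: subtract (1)·m_4 from x^2 + xz + yz^2 + z → xz + x + y^2z + yz^2 + yz + y
  leading term xz: no divisor's leading term divides it; move xz to the remainder.
  leading term x: no divisor's leading term divides it; move x to the remainder.
  leading term y^2z: no divisor's leading term divides it; move y^2z to the remainder.
  leading term yz^2: subtract (y)·g_2 from yz^2 + yz + y → yz
  leading term yz: no divisor's leading term divides it; move yz to the remainder.
  remainder xz + x + y^2z + yz ≠ 0; add m_5 = xz + x + y^2z + yz to the basis.

S(g_1,m_4): lcm = x^2y. S = x^2z + x^2 + xy + xz + x + y^3z + y^2z + y^2 + yz.
  leading term x^2z: subtract (1)·r from x^2z + x^2 + xy + xz + x + y^3z + y^2z + y^2 + yz → x^2 + xy + xz + y^3z + y^2z + y^2 + 1
  leading term x^2: subtract (1)·m_4 from x^2 + xy + xz + y^3z + y^2z + y^2 + 1 → xy + xz + x + y^3z + y^2 + yz + y + z + 1
  leading term xy: subtract (1)·g_1 from xy + xz + x + y^3z + y^2 + yz + y + z + 1 → y^3z + y^2 + yz + y
  leading term y^3z: no divisor's leading term divides it; move y^3z to the remainder.
  leading term y^2: no divisor's leading term divides it; move y^2 to the remainder.
  leading term yz: no divisor's leading term divides it; move yz to the remainder.
  leading term y: no divisor's leading term divides it; move y to the remainder.
  remainder y^3z + y^2 + yz + y ≠ 0; add m_6 = y^3z + y^2 + yz + y to the basis.

S(r,m_4): lcm = x^2z. S = xz + x + y^2z^2 + yz^2 + z^2 + 1.
  leading term xz: subtract (1)·m_5 from xz + x + y^2z^2 + yz^2 + z^2 + 1 → y^2z^2 + y^2z + yz^2 + yz + z^2 + 1
  leading term y^2z^2: subtract (y^2)·g_2 from y^2z^2 + y^2z + yz^2 + yz + z^2 + 1 → y^2z + y^2 + yz^2 + yz + z^2 + 1
  leading term y^2z: no divisor's leading term divides it; move y^2z to the remainder.
  leading term y^2: no divisor's leading term divides it; move y^2 to the remainder.
  leading term yz^2: subtract (y)·g_2 from yz^2 + yz + z^2 + 1 → yz + y + z^2 + 1
  leading term yz: no divisor's leading term divides it; move yz to the remainder.
  leading term y: no divisor's leading term divides it; move y to the remainder.
  leading term z^2: subtract (1)·g_2 from z^2 + 1 → 0
  remainder y^2z + y^2 + yz + y ≠ 0; add m_7 = y^2z + y^2 + yz + y to the basis.

S(g_2,m_6): lcm = y^3z^2. S = y^3 + y^2z + yz^2 + yz.
  leading term y^3: no divisor's leading term divides it; move y^3 to the remainder.
  leading term y^2z: subtract (1)·m_7 from y^2z + yz^2 + yz → y^2 + yz^2 + y
  leading term y^2: no divisor's leading term divides it; move y^2 to the remainder.
  leading term yz^2: subtract (y)·g_2 from yz^2 + y → 0
  remainder y^3 + y^2 ≠ 0; add m_8 = y^3 + y^2 to the basis.

The other S-polynomials (S(g_1,g_2), S(g_2,m_4), S(g_1,m_5), S(g_2,m_5), S(r,m_5), S(m_4,m_5), S(g_1,m_6), S(r,m_6), S(m_4,m_6), S(m_5,m_6), S(g_1,m_7), S(g_2,m_7), S(r,m_7), S(m_4,m_7), S(m_5,m_7), S(m_6,m_7), S(g_1,m_8), S(g_2,m_8), S(r,m_8), S(m_4,m_8), S(m_5,m_8), S(m_6,m_8), S(m_7,m_8)) all reduce to 0 modulo the current basis, so we have a Gröbner basis.
Inter-reduce: drop elements whose leading term is divisible by another's, tail-reduce, and make monic.
Reduced Gröbner basis: {x^2 + x + y^2 + z, xy + y^2 + y + z + 1, xz + x + y^2 + y, y^3 + y^2, y^2z + y^2 + yz + y, z^2 + 1}.
The reduced Gröbner basis of I + (p) is {x^2 + x + y^2 + z, xy + y^2 + y + z + 1, xz + x + y^2 + y, y^3 + y^2, y^2z + y^2 + yz + y, z^2 + 1} ≠ {1}, a proper ideal, so the enlarged system stays consistent: p is independent of I, with normal form x^2z + x + yz + 1.

Ideal membership is decidable via reduction modulo a Gröbner basis.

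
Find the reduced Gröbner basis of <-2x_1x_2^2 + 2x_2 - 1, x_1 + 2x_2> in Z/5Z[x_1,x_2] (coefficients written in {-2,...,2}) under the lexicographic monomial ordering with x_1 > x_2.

f_1 = -2x_1x_2^2 + 2x_2 - 1, LT = x_1x_2^2.
f_2 = x_1 + 2x_2, LT = x_1.

S(f_1,f_2): lcm = x_1x_2^2. S = -2x_2^3 - x_2 - 2.
  leading term x_2^3: no divisor's leading term divides it; move -2x_2^3 to the remainder.
  leading term x_2: no divisor's leading term divides it; move -x_2 to the remainder.
  leading term 1: no divisor's leading term divides it; move -2 to the remainder.
  remainder -2x_2^3 - x_2 - 2 ≠ 0; add g_3 = -2x_2^3 - x_2 - 2 to the basis.

S(f_1,g_3): lcm = x_1x_2^3. S = 2x_1x_2 - x_1 - x_2^2 - 2x_2.
  leading term x_1x_2: subtract (2x_2)·f_2 from 2x_1x_2 - x_1 - x_2^2 - 2x_2 → -x_1 - 2x_2
  leading term x_1: subtract (-1)·f_2 from -x_1 - 2x_2 → 0
  remainder 0.

S(f_2,g_3): leading monomials are coprime, so the S-polynomial reduces to 0 (Buchberger's first criterion).
Every S-polynomial of the final basis reduces to 0, so we have a Gröbner basis.
Inter-reduce: drop elements whose leading term is divisible by another's, tail-reduce, and make monic.

G = {x_1 + 2x_2, x_2^3 - 2x_2 + 1}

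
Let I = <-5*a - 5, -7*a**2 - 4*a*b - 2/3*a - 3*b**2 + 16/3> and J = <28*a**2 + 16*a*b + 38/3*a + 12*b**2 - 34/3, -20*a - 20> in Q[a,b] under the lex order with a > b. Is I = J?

Equality of ideals is decidable: compute both reduced Gröbner bases (unique for the ordering) and check whether they agree.
Buchberger on the first generating set:
f_1 = -5*a - 5, LT = a.
f_2 = -7*a**2 - 4*a*b - 2/3*a - 3*b**2 + 16/3, LT = a**2.

S(f_1,f_2): lcm = a**2. S = -4/7*a*b + 19/21*a - 3/7*b**2 + 16/21.
  leading term a*b: subtract (4/35*b)·f_1 from -4/7*a*b + 19/21*a - 3/7*b**2 + 16/21 → 19/21*a - 3/7*b**2 + 4/7*b + 16/21
  leading term a: subtract (-19/105)·f_1 from 19/21*a - 3/7*b**2 + 4/7*b + 16/21 → -3/7*b**2 + 4/7*b - 1/7
  leading term b**2: no divisor's leading term divides it; move -3/7*b**2 to the remainder.
  leading term b: no divisor's leading term divides it; move 4/7*b to the remainder.
  leading term 1: no divisor's leading term divides it; move -1/7 to the remainder.
  remainder -3/7*b**2 + 4/7*b - 1/7 ≠ 0; add g_3 = -3/7*b**2 + 4/7*b - 1/7 to the basis.

The other S-polynomials (S(f_1,g_3), S(f_2,g_3)) all reduce to 0 modulo the current basis, so we have a Gröbner basis.
Inter-reduce: drop elements whose leading term is divisible by another's, tail-reduce, and make monic.
Reduced Gröbner basis: {a + 1, b**2 - 4/3*b + 1/3}.

Buchberger on the second generating set:
h_1 = 28*a**2 + 16*a*b + 38/3*a + 12*b**2 - 34/3, LT = a**2.
h_2 = -20*a - 20, LT = a.

S(h_1,h_2): lcm = a**2. S = 4/7*a*b - 23/42*a + 3/7*b**2 - 17/42.
  leading term a*b: subtract (-1/35*b)·h_2 from 4/7*a*b - 23/42*a + 3/7*b**2 - 17/42 → -23/42*a + 3/7*b**2 - 4/7*b - 17/42
  leading term a: subtract (23/840)·h_2 from -23/42*a + 3/7*b**2 - 4/7*b - 17/42 → 3/7*b**2 - 4/7*b + 1/7
  leading term b**2: no divisor's leading term divides it; move 3/7*b**2 to the remainder.
  leading term b: no divisor's leading term divides it; move -4/7*b to the remainder.
  leading term 1: no divisor's leading term divides it; move 1/7 to the remainder.
  remainder 3/7*b**2 - 4/7*b + 1/7 ≠ 0; add k_3 = 3/7*b**2 - 4/7*b + 1/7 to the basis.

The other S-polynomials (S(h_1,k_3), S(h_2,k_3)) all reduce to 0 modulo the current basis, so we have a Gröbner basis.
Inter-reduce: drop elements whose leading term is divisible by another's, tail-reduce, and make monic.
Reduced Gröbner basis: {a + 1, b**2 - 4/3*b + 1/3}.

The two bases agree; hence the ideals are identical.

Yes, the ideals are equal.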